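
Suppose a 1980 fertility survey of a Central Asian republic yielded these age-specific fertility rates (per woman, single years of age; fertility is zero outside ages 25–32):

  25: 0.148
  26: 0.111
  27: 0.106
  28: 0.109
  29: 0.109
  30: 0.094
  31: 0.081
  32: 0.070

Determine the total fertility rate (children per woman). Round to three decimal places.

0.828

Sum of ASFRs = 0.148 + 0.111 + 0.106 + 0.109 + 0.109 + 0.094 + 0.081 + 0.070 = 0.828
TFR = 0.828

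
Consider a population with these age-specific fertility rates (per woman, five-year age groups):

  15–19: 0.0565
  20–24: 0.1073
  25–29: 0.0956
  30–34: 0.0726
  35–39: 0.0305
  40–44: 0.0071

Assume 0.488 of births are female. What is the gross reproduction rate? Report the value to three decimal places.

Proportion female at birth = 0.488.
Sum of ASFRs = 0.0565 + 0.1073 + 0.0956 + 0.0726 + 0.0305 + 0.0071 = 0.3696
TFR = 5 × 0.3696 = 1.848
GRR = 0.488 × 1.848 = 0.90182

0.902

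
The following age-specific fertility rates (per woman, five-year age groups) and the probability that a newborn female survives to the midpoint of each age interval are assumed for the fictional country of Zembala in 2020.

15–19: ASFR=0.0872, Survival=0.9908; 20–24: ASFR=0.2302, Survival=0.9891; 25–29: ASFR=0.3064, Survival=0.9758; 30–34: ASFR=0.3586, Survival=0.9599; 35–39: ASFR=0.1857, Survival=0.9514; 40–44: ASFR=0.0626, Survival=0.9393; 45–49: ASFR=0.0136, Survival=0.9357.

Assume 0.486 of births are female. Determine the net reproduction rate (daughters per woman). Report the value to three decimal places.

2.929

Proportion female at birth = 0.486.
Weighting each age-specific rate by interval width and survival:
  15–19: 5 × 0.0872 × 0.9908 = 0.43199
  20–24: 5 × 0.2302 × 0.9891 = 1.13845
  25–29: 5 × 0.3064 × 0.9758 = 1.49493
  30–34: 5 × 0.3586 × 0.9599 = 1.72110
  35–39: 5 × 0.1857 × 0.9514 = 0.88337
  40–44: 5 × 0.0626 × 0.9393 = 0.29400
  45–49: 5 × 0.0136 × 0.9357 = 0.06363
Sum = 6.02747
NRR = 0.486 × 6.02747 = 2.92935
With NRR above 1 the population is above replacement fertility.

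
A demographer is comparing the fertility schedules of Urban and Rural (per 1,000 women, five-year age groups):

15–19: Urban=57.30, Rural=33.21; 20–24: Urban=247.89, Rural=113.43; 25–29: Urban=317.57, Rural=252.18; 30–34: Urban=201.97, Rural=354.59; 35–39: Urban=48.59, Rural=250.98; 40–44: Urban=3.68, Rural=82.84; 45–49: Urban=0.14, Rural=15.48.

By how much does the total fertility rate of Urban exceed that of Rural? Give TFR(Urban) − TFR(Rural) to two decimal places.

-1.13

Urban:
  Sum of ASFRs = 57.30 + 247.89 + 317.57 + 201.97 + 48.59 + 3.68 + 0.14 = 877.14
  TFR = 5 × 877.14 / 1000 = 4.3857
Rural:
  Sum of ASFRs = 33.21 + 113.43 + 252.18 + 354.59 + 250.98 + 82.84 + 15.48 = 1102.71
  TFR = 5 × 1102.71 / 1000 = 5.51355
Difference = 4.3857 − 5.51355 = -1.12785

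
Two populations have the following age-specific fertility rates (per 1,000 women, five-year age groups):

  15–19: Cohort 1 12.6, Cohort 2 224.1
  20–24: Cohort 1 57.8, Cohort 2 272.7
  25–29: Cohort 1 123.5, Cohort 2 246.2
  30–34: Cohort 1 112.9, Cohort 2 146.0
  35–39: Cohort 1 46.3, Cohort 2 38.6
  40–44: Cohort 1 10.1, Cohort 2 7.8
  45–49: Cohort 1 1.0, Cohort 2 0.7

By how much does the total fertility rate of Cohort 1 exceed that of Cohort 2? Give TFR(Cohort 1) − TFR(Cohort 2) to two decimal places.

-2.86

Cohort 1:
  Sum of ASFRs = 12.6 + 57.8 + 123.5 + 112.9 + 46.3 + 10.1 + 1.0 = 364.2
  TFR = 5 × 364.2 / 1000 = 1.821
Cohort 2:
  Sum of ASFRs = 224.1 + 272.7 + 246.2 + 146.0 + 38.6 + 7.8 + 0.7 = 936.1
  TFR = 5 × 936.1 / 1000 = 4.6805
Difference = 1.821 − 4.6805 = -2.8595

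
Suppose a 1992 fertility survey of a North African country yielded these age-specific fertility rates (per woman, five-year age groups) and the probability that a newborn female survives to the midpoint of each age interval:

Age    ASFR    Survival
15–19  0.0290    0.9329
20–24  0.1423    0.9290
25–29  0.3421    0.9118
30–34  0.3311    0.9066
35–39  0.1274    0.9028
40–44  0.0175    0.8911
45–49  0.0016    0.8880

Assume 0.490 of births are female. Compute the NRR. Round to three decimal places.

Proportion female at birth = 0.490.
Each age group contributes 5 × ASFR × survival:
  15–19: 5 × 0.0290 × 0.9329 = 0.13527
  20–24: 5 × 0.1423 × 0.9290 = 0.66098
  25–29: 5 × 0.3421 × 0.9118 = 1.55963
  30–34: 5 × 0.3311 × 0.9066 = 1.50088
  35–39: 5 × 0.1274 × 0.9028 = 0.57508
  40–44: 5 × 0.0175 × 0.8911 = 0.07797
  45–49: 5 × 0.0016 × 0.8880 = 0.00710
Sum = 4.51691
NRR = 0.490 × 4.51691 = 2.21329
An NRR exceeding 1 indicates intrinsic growth under these rates.

2.213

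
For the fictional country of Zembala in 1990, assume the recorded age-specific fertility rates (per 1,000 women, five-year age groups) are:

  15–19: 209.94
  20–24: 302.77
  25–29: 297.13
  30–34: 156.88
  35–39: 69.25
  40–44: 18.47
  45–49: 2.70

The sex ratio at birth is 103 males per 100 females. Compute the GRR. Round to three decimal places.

Proportion female at birth = 100 / (100 + 103) = 0.49261.
Sum of ASFRs = 209.94 + 302.77 + 297.13 + 156.88 + 69.25 + 18.47 + 2.70 = 1057.14
TFR = 5 × 1057.14 / 1000 = 5.2857
GRR = 0.49261 × 5.2857 = 2.60379

2.604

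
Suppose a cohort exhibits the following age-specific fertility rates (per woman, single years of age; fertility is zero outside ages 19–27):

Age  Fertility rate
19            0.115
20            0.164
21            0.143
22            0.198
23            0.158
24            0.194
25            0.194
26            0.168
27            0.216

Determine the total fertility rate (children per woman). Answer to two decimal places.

Sum of ASFRs = 0.115 + 0.164 + 0.143 + 0.198 + 0.158 + 0.194 + 0.194 + 0.168 + 0.216 = 1.550
TFR = 1.55

1.55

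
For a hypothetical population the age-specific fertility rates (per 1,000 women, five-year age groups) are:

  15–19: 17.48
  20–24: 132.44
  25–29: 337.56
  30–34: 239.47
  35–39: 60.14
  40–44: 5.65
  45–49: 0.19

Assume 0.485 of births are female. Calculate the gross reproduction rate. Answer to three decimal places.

1.923

Proportion female at birth = 0.485.
Sum of ASFRs = 17.48 + 132.44 + 337.56 + 239.47 + 60.14 + 5.65 + 0.19 = 792.93
TFR = 5 × 792.93 / 1000 = 3.96465
GRR = 0.485 × 3.96465 = 1.92286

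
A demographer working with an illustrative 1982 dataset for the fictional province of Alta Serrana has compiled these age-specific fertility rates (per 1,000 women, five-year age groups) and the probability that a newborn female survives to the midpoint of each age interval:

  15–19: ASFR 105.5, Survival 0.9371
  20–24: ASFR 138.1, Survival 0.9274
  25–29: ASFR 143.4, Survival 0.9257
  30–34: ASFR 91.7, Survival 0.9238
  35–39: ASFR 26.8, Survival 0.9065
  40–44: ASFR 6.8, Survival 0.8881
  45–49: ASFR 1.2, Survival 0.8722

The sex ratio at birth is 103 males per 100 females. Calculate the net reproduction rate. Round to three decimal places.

1.172

Proportion female at birth = 100 / (100 + 103) = 0.49261.
Weighting each age-specific rate by interval width and survival:
  15–19: 5 × 105.5/1000 × 0.9371 = 0.49432
  20–24: 5 × 138.1/1000 × 0.9274 = 0.64037
  25–29: 5 × 143.4/1000 × 0.9257 = 0.66373
  30–34: 5 × 91.7/1000 × 0.9238 = 0.42356
  35–39: 5 × 26.8/1000 × 0.9065 = 0.12147
  40–44: 5 × 6.8/1000 × 0.8881 = 0.03020
  45–49: 5 × 1.2/1000 × 0.8722 = 0.00523
Sum = 2.37888
NRR = 0.49261 × 2.37888 = 1.17186
NRR > 1, so each generation more than replaces itself.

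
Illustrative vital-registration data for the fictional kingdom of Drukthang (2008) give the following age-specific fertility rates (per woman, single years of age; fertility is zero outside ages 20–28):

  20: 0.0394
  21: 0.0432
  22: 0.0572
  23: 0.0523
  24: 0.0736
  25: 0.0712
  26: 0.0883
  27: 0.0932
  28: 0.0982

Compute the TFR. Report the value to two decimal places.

Sum of ASFRs = 0.0394 + 0.0432 + 0.0572 + 0.0523 + 0.0736 + 0.0712 + 0.0883 + 0.0932 + 0.0982 = 0.6166
TFR = 0.6166

0.62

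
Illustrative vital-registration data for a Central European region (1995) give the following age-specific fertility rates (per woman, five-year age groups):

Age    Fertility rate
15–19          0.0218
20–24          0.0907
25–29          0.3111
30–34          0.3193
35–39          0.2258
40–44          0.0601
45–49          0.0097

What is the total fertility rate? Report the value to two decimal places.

Sum of ASFRs = 0.0218 + 0.0907 + 0.3111 + 0.3193 + 0.2258 + 0.0601 + 0.0097 = 1.0385
TFR = 5 × 1.0385 = 5.1925

5.19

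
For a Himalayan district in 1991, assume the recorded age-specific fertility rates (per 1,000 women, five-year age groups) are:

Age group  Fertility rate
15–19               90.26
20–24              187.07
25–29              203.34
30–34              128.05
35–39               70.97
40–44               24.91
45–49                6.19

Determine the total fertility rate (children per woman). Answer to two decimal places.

Sum of ASFRs = 90.26 + 187.07 + 203.34 + 128.05 + 70.97 + 24.91 + 6.19 = 710.79
TFR = 5 × 710.79 / 1000 = 3.55395

3.55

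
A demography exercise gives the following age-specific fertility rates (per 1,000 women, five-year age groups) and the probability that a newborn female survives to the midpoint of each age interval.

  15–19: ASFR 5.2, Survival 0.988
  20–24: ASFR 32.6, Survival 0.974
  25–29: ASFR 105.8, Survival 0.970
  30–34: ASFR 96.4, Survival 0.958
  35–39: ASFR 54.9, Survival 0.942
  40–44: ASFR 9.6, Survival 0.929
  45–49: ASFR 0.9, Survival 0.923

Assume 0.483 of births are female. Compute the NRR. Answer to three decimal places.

Proportion female at birth = 0.483.
Survival-weighted fertility by age (5·fₓ·Sₓ):
  15–19: 5 × 5.2/1000 × 0.988 = 0.02569
  20–24: 5 × 32.6/1000 × 0.974 = 0.15876
  25–29: 5 × 105.8/1000 × 0.970 = 0.51313
  30–34: 5 × 96.4/1000 × 0.958 = 0.46176
  35–39: 5 × 54.9/1000 × 0.942 = 0.25858
  40–44: 5 × 9.6/1000 × 0.929 = 0.04459
  45–49: 5 × 0.9/1000 × 0.923 = 0.00415
Sum = 1.46666
NRR = 0.483 × 1.46666 = 0.70840

0.708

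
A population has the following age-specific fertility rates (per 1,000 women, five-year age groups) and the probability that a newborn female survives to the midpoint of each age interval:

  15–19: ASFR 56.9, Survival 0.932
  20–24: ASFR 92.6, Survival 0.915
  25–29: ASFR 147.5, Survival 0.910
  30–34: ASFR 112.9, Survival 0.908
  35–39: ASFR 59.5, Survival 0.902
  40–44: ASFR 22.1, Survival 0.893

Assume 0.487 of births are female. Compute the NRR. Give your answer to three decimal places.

1.091

Proportion female at birth = 0.487.
Survival-weighted fertility by age (5·fₓ·Sₓ):
  15–19: 5 × 56.9/1000 × 0.932 = 0.26515
  20–24: 5 × 92.6/1000 × 0.915 = 0.42365
  25–29: 5 × 147.5/1000 × 0.910 = 0.67113
  30–34: 5 × 112.9/1000 × 0.908 = 0.51257
  35–39: 5 × 59.5/1000 × 0.902 = 0.26835
  40–44: 5 × 22.1/1000 × 0.893 = 0.09868
Sum = 2.23953
NRR = 0.487 × 2.23953 = 1.09065
NRR > 1, so each generation more than replaces itself.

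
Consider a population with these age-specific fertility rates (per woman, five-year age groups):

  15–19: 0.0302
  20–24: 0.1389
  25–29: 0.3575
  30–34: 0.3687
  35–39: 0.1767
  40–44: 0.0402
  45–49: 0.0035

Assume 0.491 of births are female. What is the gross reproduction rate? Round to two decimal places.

Proportion female at birth = 0.491.
Sum of ASFRs = 0.0302 + 0.1389 + 0.3575 + 0.3687 + 0.1767 + 0.0402 + 0.0035 = 1.1157
TFR = 5 × 1.1157 = 5.5785
GRR = 0.491 × 5.5785 = 2.73904

2.74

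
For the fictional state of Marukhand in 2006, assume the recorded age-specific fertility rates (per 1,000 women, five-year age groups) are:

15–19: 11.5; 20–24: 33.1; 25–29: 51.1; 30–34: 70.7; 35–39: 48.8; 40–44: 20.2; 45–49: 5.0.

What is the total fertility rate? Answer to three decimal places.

1.202

Sum of ASFRs = 11.5 + 33.1 + 51.1 + 70.7 + 48.8 + 20.2 + 5.0 = 240.4
TFR = 5 × 240.4 / 1000 = 1.202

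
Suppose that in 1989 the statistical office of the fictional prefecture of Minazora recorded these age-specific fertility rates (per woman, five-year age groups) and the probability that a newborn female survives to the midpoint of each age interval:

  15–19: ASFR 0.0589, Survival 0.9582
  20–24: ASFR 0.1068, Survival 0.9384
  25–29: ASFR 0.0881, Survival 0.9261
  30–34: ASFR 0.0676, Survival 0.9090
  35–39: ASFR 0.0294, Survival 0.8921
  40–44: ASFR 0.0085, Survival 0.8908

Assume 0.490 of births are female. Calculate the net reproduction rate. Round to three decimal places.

0.817

Proportion female at birth = 0.490.
Survival-weighted fertility by age (5·fₓ·Sₓ):
  15–19: 5 × 0.0589 × 0.9582 = 0.28219
  20–24: 5 × 0.1068 × 0.9384 = 0.50111
  25–29: 5 × 0.0881 × 0.9261 = 0.40795
  30–34: 5 × 0.0676 × 0.9090 = 0.30724
  35–39: 5 × 0.0294 × 0.8921 = 0.13114
  40–44: 5 × 0.0085 × 0.8908 = 0.03786
Sum = 1.66749
NRR = 0.490 × 1.66749 = 0.81707
NRR < 1, so the cohort does not fully replace itself.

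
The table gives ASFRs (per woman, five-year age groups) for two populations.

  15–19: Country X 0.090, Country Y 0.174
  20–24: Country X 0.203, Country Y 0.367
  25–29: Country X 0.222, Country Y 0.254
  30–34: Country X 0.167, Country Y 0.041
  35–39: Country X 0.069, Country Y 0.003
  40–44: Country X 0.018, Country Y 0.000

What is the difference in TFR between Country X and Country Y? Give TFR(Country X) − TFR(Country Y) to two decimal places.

Country X:
  Sum of ASFRs = 0.090 + 0.203 + 0.222 + 0.167 + 0.069 + 0.018 = 0.769
  TFR = 5 × 0.769 = 3.845
Country Y:
  Sum of ASFRs = 0.174 + 0.367 + 0.254 + 0.041 + 0.003 + 0.000 = 0.839
  TFR = 5 × 0.839 = 4.195
Difference = 3.845 − 4.195 = -0.35

-0.35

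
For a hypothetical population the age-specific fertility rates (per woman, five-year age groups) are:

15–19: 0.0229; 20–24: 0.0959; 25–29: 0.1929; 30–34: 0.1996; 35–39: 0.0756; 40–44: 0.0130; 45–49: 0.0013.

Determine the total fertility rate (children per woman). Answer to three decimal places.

Sum of ASFRs = 0.0229 + 0.0959 + 0.1929 + 0.1996 + 0.0756 + 0.0130 + 0.0013 = 0.6012
TFR = 5 × 0.6012 = 3.006

3.006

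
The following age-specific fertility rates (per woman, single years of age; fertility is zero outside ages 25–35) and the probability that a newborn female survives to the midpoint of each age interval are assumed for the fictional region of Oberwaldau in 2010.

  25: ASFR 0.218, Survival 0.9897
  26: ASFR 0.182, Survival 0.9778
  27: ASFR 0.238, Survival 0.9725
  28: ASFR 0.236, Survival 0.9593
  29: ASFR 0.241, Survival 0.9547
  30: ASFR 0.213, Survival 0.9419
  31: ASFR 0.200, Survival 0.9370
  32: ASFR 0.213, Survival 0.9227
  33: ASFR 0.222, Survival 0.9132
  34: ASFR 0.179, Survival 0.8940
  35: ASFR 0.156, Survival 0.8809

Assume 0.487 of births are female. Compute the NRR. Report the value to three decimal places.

Proportion female at birth = 0.487.
Each age group contributes 1 × ASFR × survival:
  25: 1 × 0.218 × 0.9897 = 0.21575
  26: 1 × 0.182 × 0.9778 = 0.17796
  27: 1 × 0.238 × 0.9725 = 0.23146
  28: 1 × 0.236 × 0.9593 = 0.22639
  29: 1 × 0.241 × 0.9547 = 0.23008
  30: 1 × 0.213 × 0.9419 = 0.20062
  31: 1 × 0.200 × 0.9370 = 0.18740
  32: 1 × 0.213 × 0.9227 = 0.19654
  33: 1 × 0.222 × 0.9132 = 0.20273
  34: 1 × 0.179 × 0.8940 = 0.16003
  35: 1 × 0.156 × 0.8809 = 0.13742
Sum = 2.16638
NRR = 0.487 × 2.16638 = 1.05503
With NRR above 1 the population is above replacement fertility.

1.055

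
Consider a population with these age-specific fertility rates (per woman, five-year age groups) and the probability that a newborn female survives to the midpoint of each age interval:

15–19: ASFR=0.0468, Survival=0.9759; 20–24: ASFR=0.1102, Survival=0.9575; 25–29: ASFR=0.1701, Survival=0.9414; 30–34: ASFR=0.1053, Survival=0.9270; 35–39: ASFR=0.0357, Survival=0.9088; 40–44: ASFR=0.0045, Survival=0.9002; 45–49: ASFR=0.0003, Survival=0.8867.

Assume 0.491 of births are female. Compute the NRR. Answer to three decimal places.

Proportion female at birth = 0.491.
Weighting each age-specific rate by interval width and survival:
  15–19: 5 × 0.0468 × 0.9759 = 0.22836
  20–24: 5 × 0.1102 × 0.9575 = 0.52758
  25–29: 5 × 0.1701 × 0.9414 = 0.80066
  30–34: 5 × 0.1053 × 0.9270 = 0.48807
  35–39: 5 × 0.0357 × 0.9088 = 0.16222
  40–44: 5 × 0.0045 × 0.9002 = 0.02025
  45–49: 5 × 0.0003 × 0.8867 = 0.00133
Sum = 2.22847
NRR = 0.491 × 2.22847 = 1.09418

1.094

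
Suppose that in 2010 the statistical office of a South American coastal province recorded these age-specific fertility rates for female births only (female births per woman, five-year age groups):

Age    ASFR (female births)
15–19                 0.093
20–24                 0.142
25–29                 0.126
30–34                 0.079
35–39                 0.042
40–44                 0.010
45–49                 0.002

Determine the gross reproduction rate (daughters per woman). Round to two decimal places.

2.47

Sum of female ASFRs = 0.093 + 0.142 + 0.126 + 0.079 + 0.042 + 0.010 + 0.002 = 0.494
GRR = 5 × 0.494 = 2.47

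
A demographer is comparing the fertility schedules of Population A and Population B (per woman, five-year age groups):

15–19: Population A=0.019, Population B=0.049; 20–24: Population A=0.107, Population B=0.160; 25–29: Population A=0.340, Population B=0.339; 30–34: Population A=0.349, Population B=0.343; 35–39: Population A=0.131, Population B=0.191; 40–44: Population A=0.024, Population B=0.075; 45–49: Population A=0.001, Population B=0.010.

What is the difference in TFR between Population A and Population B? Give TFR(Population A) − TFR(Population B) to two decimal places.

Population A:
  Sum of ASFRs = 0.019 + 0.107 + 0.340 + 0.349 + 0.131 + 0.024 + 0.001 = 0.971
  TFR = 5 × 0.971 = 4.855
Population B:
  Sum of ASFRs = 0.049 + 0.160 + 0.339 + 0.343 + 0.191 + 0.075 + 0.010 = 1.167
  TFR = 5 × 1.167 = 5.835
Difference = 4.855 − 5.835 = -0.98

-0.98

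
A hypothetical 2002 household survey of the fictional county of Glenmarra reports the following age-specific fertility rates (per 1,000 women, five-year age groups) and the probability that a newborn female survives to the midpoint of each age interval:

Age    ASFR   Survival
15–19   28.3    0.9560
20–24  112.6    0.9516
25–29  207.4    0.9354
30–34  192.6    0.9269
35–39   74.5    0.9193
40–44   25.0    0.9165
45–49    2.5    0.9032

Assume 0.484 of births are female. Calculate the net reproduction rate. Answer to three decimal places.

Proportion female at birth = 0.484.
Each age group contributes 5 × ASFR × survival:
  15–19: 5 × 28.3/1000 × 0.9560 = 0.13527
  20–24: 5 × 112.6/1000 × 0.9516 = 0.53575
  25–29: 5 × 207.4/1000 × 0.9354 = 0.97001
  30–34: 5 × 192.6/1000 × 0.9269 = 0.89260
  35–39: 5 × 74.5/1000 × 0.9193 = 0.34244
  40–44: 5 × 25.0/1000 × 0.9165 = 0.11456
  45–49: 5 × 2.5/1000 × 0.9032 = 0.01129
Sum = 3.00192
NRR = 0.484 × 3.00192 = 1.45293

1.453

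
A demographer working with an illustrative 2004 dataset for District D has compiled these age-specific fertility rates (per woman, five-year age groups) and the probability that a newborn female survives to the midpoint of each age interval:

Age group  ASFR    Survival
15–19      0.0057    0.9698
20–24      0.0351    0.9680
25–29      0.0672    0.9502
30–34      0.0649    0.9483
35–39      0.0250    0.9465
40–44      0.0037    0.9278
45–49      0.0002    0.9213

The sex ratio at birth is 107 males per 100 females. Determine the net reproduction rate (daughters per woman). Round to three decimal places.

0.464

Proportion female at birth = 100 / (100 + 107) = 0.48309.
Weighting each age-specific rate by interval width and survival:
  15–19: 5 × 0.0057 × 0.9698 = 0.02764
  20–24: 5 × 0.0351 × 0.9680 = 0.16988
  25–29: 5 × 0.0672 × 0.9502 = 0.31927
  30–34: 5 × 0.0649 × 0.9483 = 0.30772
  35–39: 5 × 0.0250 × 0.9465 = 0.11831
  40–44: 5 × 0.0037 × 0.9278 = 0.01716
  45–49: 5 × 0.0002 × 0.9213 = 0.00092
Sum = 0.96090
NRR = 0.48309 × 0.96090 = 0.46420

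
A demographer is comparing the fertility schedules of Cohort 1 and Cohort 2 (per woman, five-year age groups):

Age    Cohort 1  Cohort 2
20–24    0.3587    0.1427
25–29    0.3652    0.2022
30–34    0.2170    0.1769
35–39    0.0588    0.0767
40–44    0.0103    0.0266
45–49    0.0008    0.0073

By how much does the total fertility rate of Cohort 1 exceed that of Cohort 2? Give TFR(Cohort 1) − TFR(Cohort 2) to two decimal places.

1.89

Cohort 1:
  Sum of ASFRs = 0.3587 + 0.3652 + 0.2170 + 0.0588 + 0.0103 + 0.0008 = 1.0108
  TFR = 5 × 1.0108 = 5.054
Cohort 2:
  Sum of ASFRs = 0.1427 + 0.2022 + 0.1769 + 0.0767 + 0.0266 + 0.0073 = 0.6324
  TFR = 5 × 0.6324 = 3.162
Difference = 5.054 − 3.162 = 1.892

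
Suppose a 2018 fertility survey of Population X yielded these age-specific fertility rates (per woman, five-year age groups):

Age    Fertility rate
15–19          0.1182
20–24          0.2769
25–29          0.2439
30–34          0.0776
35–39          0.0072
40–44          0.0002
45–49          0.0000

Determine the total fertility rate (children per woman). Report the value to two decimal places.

Sum of ASFRs = 0.1182 + 0.2769 + 0.2439 + 0.0776 + 0.0072 + 0.0002 + 0.0000 = 0.7240
TFR = 5 × 0.7240 = 3.62

3.62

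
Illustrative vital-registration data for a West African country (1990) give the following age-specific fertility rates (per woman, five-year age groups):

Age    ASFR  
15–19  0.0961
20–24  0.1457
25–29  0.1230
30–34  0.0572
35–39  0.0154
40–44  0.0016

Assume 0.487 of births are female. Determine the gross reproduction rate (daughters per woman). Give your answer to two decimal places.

1.07

Proportion female at birth = 0.487.
Sum of ASFRs = 0.0961 + 0.1457 + 0.1230 + 0.0572 + 0.0154 + 0.0016 = 0.4390
TFR = 5 × 0.4390 = 2.195
GRR = 0.487 × 2.195 = 1.06897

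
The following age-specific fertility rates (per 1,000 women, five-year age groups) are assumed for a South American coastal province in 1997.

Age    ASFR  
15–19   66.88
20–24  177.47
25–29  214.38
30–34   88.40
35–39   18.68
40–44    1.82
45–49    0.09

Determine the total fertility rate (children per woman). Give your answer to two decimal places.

2.84

Sum of ASFRs = 66.88 + 177.47 + 214.38 + 88.40 + 18.68 + 1.82 + 0.09 = 567.72
TFR = 5 × 567.72 / 1000 = 2.8386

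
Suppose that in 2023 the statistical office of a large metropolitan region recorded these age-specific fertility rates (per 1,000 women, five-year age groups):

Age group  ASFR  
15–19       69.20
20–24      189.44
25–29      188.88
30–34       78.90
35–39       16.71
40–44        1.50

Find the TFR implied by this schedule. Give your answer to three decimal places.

Sum of ASFRs = 69.20 + 189.44 + 188.88 + 78.90 + 16.71 + 1.50 = 544.63
TFR = 5 × 544.63 / 1000 = 2.72315

2.723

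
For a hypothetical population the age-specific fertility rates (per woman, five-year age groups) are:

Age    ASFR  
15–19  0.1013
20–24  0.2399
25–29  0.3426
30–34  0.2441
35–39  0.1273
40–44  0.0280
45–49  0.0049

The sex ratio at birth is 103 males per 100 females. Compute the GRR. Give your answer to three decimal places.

2.680

Proportion female at birth = 100 / (100 + 103) = 0.49261.
Sum of ASFRs = 0.1013 + 0.2399 + 0.3426 + 0.2441 + 0.1273 + 0.0280 + 0.0049 = 1.0881
TFR = 5 × 1.0881 = 5.4405
GRR = 0.49261 × 5.4405 = 2.68004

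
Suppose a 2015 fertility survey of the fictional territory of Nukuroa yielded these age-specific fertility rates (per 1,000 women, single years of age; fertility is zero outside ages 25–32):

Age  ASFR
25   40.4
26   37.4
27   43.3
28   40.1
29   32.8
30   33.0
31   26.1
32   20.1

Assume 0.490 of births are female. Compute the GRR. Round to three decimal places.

0.134

Proportion female at birth = 0.490.
Sum of ASFRs = 40.4 + 37.4 + 43.3 + 40.1 + 32.8 + 33.0 + 26.1 + 20.1 = 273.2
TFR = 273.2 / 1000 = 0.2732
GRR = 0.490 × 0.2732 = 0.13387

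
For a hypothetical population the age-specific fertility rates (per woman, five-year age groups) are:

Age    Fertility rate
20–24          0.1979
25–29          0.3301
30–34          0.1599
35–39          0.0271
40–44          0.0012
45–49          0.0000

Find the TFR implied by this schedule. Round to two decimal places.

3.58

Sum of ASFRs = 0.1979 + 0.3301 + 0.1599 + 0.0271 + 0.0012 + 0.0000 = 0.7162
TFR = 5 × 0.7162 = 3.581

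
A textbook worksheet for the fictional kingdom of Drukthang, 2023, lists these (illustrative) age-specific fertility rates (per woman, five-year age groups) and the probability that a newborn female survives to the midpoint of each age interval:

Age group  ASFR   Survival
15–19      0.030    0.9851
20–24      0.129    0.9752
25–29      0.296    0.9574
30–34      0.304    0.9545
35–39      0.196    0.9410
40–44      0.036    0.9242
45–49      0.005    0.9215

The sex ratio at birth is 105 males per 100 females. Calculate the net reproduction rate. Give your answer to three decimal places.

Proportion female at birth = 100 / (100 + 105) = 0.48780.
Per-age-group product (5 × ASFR × survival probability):
  15–19: 5 × 0.030 × 0.9851 = 0.14777
  20–24: 5 × 0.129 × 0.9752 = 0.62900
  25–29: 5 × 0.296 × 0.9574 = 1.41695
  30–34: 5 × 0.304 × 0.9545 = 1.45084
  35–39: 5 × 0.196 × 0.9410 = 0.92218
  40–44: 5 × 0.036 × 0.9242 = 0.16636
  45–49: 5 × 0.005 × 0.9215 = 0.02304
Sum = 4.75614
NRR = 0.48780 × 4.75614 = 2.32005
An NRR exceeding 1 indicates intrinsic growth under these rates.

2.320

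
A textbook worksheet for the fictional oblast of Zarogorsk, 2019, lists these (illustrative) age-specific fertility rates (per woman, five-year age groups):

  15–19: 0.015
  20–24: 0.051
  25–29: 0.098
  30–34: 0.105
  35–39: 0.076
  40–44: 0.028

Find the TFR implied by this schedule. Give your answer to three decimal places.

Sum of ASFRs = 0.015 + 0.051 + 0.098 + 0.105 + 0.076 + 0.028 = 0.373
TFR = 5 × 0.373 = 1.865

1.865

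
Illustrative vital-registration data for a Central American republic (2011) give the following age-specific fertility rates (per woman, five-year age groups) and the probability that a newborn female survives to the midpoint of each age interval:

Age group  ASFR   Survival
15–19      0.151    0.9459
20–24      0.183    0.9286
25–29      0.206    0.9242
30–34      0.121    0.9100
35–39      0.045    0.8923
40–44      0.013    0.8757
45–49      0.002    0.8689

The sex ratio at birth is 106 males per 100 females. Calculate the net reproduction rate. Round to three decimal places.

Proportion female at birth = 100 / (100 + 106) = 0.48544.
Survival-weighted fertility by age (5·fₓ·Sₓ):
  15–19: 5 × 0.151 × 0.9459 = 0.71415
  20–24: 5 × 0.183 × 0.9286 = 0.84967
  25–29: 5 × 0.206 × 0.9242 = 0.95193
  30–34: 5 × 0.121 × 0.9100 = 0.55055
  35–39: 5 × 0.045 × 0.8923 = 0.20077
  40–44: 5 × 0.013 × 0.8757 = 0.05692
  45–49: 5 × 0.002 × 0.8689 = 0.00869
Sum = 3.33268
NRR = 0.48544 × 3.33268 = 1.61782
With NRR above 1 the population is above replacement fertility.

1.618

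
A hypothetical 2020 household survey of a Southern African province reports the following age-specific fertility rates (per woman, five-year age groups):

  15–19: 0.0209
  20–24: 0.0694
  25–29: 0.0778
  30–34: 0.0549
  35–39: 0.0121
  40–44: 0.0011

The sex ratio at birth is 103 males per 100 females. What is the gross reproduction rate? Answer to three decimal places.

Proportion female at birth = 100 / (100 + 103) = 0.49261.
Sum of ASFRs = 0.0209 + 0.0694 + 0.0778 + 0.0549 + 0.0121 + 0.0011 = 0.2362
TFR = 5 × 0.2362 = 1.181
GRR = 0.49261 × 1.181 = 0.58177

0.582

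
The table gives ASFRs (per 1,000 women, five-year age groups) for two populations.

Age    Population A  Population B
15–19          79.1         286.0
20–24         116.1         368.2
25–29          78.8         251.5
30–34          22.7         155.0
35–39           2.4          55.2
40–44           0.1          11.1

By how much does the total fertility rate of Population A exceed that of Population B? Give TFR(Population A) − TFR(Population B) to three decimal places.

-4.139

Population A:
  Sum of ASFRs = 79.1 + 116.1 + 78.8 + 22.7 + 2.4 + 0.1 = 299.2
  TFR = 5 × 299.2 / 1000 = 1.496
Population B:
  Sum of ASFRs = 286.0 + 368.2 + 251.5 + 155.0 + 55.2 + 11.1 = 1127.0
  TFR = 5 × 1127.0 / 1000 = 5.635
Difference = 1.496 − 5.635 = -4.139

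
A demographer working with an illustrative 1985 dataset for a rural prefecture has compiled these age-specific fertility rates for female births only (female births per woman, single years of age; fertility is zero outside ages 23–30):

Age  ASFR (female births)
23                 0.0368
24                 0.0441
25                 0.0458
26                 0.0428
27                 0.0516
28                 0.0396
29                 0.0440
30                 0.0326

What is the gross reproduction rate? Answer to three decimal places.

Sum of female ASFRs = 0.0368 + 0.0441 + 0.0458 + 0.0428 + 0.0516 + 0.0396 + 0.0440 + 0.0326 = 0.3373
GRR = 0.3373

0.337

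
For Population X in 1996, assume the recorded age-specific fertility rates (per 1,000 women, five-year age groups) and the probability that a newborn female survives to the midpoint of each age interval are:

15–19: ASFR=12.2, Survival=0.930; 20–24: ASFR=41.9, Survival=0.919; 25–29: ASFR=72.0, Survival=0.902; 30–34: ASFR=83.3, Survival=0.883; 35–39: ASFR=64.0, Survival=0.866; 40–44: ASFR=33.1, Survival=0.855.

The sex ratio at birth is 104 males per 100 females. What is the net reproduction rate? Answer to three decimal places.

0.667

Proportion female at birth = 100 / (100 + 104) = 0.49020.
Per-age-group product (5 × ASFR × survival probability):
  15–19: 5 × 12.2/1000 × 0.930 = 0.05673
  20–24: 5 × 41.9/1000 × 0.919 = 0.19253
  25–29: 5 × 72.0/1000 × 0.902 = 0.32472
  30–34: 5 × 83.3/1000 × 0.883 = 0.36777
  35–39: 5 × 64.0/1000 × 0.866 = 0.27712
  40–44: 5 × 33.1/1000 × 0.855 = 0.14150
Sum = 1.36037
NRR = 0.49020 × 1.36037 = 0.66685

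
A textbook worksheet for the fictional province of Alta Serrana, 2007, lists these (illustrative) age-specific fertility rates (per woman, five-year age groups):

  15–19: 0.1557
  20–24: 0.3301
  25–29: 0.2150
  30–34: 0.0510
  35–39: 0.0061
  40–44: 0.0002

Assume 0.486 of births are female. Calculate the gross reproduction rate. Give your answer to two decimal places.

Proportion female at birth = 0.486.
Sum of ASFRs = 0.1557 + 0.3301 + 0.2150 + 0.0510 + 0.0061 + 0.0002 = 0.7581
TFR = 5 × 0.7581 = 3.7905
GRR = 0.486 × 3.7905 = 1.84218

1.84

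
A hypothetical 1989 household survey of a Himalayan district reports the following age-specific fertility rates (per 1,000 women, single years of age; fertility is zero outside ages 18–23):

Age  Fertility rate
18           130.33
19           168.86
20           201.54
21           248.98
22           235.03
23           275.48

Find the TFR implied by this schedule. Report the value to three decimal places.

1.260

Sum of ASFRs = 130.33 + 168.86 + 201.54 + 248.98 + 235.03 + 275.48 = 1260.22
TFR = 1260.22 / 1000 = 1.26022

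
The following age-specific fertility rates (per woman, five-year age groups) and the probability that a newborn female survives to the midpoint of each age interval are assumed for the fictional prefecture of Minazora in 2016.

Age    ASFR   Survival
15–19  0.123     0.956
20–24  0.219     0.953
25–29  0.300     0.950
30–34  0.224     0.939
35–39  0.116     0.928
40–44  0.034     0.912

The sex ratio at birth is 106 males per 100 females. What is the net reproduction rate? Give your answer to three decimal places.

2.331

Proportion female at birth = 100 / (100 + 106) = 0.48544.
Each age group contributes 5 × ASFR × survival:
  15–19: 5 × 0.123 × 0.956 = 0.58794
  20–24: 5 × 0.219 × 0.953 = 1.04354
  25–29: 5 × 0.300 × 0.950 = 1.42500
  30–34: 5 × 0.224 × 0.939 = 1.05168
  35–39: 5 × 0.116 × 0.928 = 0.53824
  40–44: 5 × 0.034 × 0.912 = 0.15504
Sum = 4.80144
NRR = 0.48544 × 4.80144 = 2.33081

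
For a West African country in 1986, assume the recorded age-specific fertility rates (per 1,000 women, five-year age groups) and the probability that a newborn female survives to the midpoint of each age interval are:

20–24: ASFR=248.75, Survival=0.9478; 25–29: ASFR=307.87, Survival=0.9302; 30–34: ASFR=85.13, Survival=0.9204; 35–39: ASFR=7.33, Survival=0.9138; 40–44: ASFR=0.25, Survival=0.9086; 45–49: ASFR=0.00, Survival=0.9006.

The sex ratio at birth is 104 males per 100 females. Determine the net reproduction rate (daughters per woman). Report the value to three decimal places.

1.489

Proportion female at birth = 100 / (100 + 104) = 0.49020.
Per-age-group product (5 × ASFR × survival probability):
  20–24: 5 × 248.75/1000 × 0.9478 = 1.17883
  25–29: 5 × 307.87/1000 × 0.9302 = 1.43190
  30–34: 5 × 85.13/1000 × 0.9204 = 0.39177
  35–39: 5 × 7.33/1000 × 0.9138 = 0.03349
  40–44: 5 × 0.25/1000 × 0.9086 = 0.00114
  45–49: 5 × 0.00/1000 × 0.9006 = 0.00000
Sum = 3.03713
NRR = 0.49020 × 3.03713 = 1.48880
NRR > 1, so each generation more than replaces itself.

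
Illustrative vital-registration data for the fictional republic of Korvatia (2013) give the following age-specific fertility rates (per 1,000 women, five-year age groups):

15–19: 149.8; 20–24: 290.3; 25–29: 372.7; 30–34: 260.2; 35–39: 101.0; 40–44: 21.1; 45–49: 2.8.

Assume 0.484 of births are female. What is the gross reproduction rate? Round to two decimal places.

Proportion female at birth = 0.484.
Sum of ASFRs = 149.8 + 290.3 + 372.7 + 260.2 + 101.0 + 21.1 + 2.8 = 1197.9
TFR = 5 × 1197.9 / 1000 = 5.9895
GRR = 0.484 × 5.9895 = 2.89892

2.90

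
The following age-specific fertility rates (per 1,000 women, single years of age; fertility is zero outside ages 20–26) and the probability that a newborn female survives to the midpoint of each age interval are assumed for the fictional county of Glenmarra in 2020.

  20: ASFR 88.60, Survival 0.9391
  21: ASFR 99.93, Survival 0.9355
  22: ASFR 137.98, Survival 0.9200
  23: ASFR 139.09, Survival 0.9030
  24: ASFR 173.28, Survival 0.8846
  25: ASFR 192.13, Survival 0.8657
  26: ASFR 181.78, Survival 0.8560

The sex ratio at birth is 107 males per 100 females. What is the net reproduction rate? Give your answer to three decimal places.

0.437

Proportion female at birth = 100 / (100 + 107) = 0.48309.
Weighting each age-specific rate by interval width and survival:
  20: 1 × 88.60/1000 × 0.9391 = 0.08320
  21: 1 × 99.93/1000 × 0.9355 = 0.09348
  22: 1 × 137.98/1000 × 0.9200 = 0.12694
  23: 1 × 139.09/1000 × 0.9030 = 0.12560
  24: 1 × 173.28/1000 × 0.8846 = 0.15328
  25: 1 × 192.13/1000 × 0.8657 = 0.16633
  26: 1 × 181.78/1000 × 0.8560 = 0.15560
Sum = 0.90443
NRR = 0.48309 × 0.90443 = 0.43692
An NRR under 1 implies long-run decline under these rates.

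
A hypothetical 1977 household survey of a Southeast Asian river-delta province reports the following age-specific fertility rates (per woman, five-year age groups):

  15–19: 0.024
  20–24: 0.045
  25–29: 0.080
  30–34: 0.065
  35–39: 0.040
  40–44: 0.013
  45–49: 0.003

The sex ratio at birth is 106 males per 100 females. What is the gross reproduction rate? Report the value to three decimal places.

0.655

Proportion female at birth = 100 / (100 + 106) = 0.48544.
Sum of ASFRs = 0.024 + 0.045 + 0.080 + 0.065 + 0.040 + 0.013 + 0.003 = 0.270
TFR = 5 × 0.270 = 1.35
GRR = 0.48544 × 1.35 = 0.65534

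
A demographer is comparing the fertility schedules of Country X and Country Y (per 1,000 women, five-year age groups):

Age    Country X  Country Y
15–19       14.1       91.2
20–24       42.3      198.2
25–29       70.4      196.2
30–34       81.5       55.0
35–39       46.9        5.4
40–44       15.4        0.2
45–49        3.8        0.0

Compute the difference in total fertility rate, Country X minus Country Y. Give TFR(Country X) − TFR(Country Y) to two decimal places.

-1.36

Country X:
  Sum of ASFRs = 14.1 + 42.3 + 70.4 + 81.5 + 46.9 + 15.4 + 3.8 = 274.4
  TFR = 5 × 274.4 / 1000 = 1.372
Country Y:
  Sum of ASFRs = 91.2 + 198.2 + 196.2 + 55.0 + 5.4 + 0.2 + 0.0 = 546.2
  TFR = 5 × 546.2 / 1000 = 2.731
Difference = 1.372 − 2.731 = -1.359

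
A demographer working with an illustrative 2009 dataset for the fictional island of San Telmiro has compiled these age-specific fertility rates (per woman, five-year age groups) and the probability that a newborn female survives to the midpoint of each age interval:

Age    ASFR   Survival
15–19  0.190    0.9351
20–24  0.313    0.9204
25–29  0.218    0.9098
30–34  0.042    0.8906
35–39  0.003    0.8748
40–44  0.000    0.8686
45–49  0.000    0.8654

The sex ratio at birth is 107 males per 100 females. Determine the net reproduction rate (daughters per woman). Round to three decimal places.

1.701

Proportion female at birth = 100 / (100 + 107) = 0.48309.
Survival-weighted fertility by age (5·fₓ·Sₓ):
  15–19: 5 × 0.190 × 0.9351 = 0.88835
  20–24: 5 × 0.313 × 0.9204 = 1.44043
  25–29: 5 × 0.218 × 0.9098 = 0.99168
  30–34: 5 × 0.042 × 0.8906 = 0.18703
  35–39: 5 × 0.003 × 0.8748 = 0.01312
  40–44: 5 × 0.000 × 0.8686 = 0.00000
  45–49: 5 × 0.000 × 0.8654 = 0.00000
Sum = 3.52061
NRR = 0.48309 × 3.52061 = 1.70077
NRR > 1, so each generation more than replaces itself.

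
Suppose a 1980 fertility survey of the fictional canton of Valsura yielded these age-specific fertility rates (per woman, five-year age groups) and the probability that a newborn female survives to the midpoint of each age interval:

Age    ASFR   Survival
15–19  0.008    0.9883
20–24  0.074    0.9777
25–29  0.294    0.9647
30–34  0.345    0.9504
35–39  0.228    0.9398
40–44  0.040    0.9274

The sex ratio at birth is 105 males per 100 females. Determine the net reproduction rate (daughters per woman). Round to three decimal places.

2.300

Proportion female at birth = 100 / (100 + 105) = 0.48780.
Per-age-group product (5 × ASFR × survival probability):
  15–19: 5 × 0.008 × 0.9883 = 0.03953
  20–24: 5 × 0.074 × 0.9777 = 0.36175
  25–29: 5 × 0.294 × 0.9647 = 1.41811
  30–34: 5 × 0.345 × 0.9504 = 1.63944
  35–39: 5 × 0.228 × 0.9398 = 1.07137
  40–44: 5 × 0.040 × 0.9274 = 0.18548
Sum = 4.71568
NRR = 0.48780 × 4.71568 = 2.30031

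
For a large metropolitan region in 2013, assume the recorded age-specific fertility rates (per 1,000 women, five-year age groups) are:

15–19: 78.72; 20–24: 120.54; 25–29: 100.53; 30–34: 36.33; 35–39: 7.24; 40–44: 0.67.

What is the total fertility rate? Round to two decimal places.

1.72

Sum of ASFRs = 78.72 + 120.54 + 100.53 + 36.33 + 7.24 + 0.67 = 344.03
TFR = 5 × 344.03 / 1000 = 1.72015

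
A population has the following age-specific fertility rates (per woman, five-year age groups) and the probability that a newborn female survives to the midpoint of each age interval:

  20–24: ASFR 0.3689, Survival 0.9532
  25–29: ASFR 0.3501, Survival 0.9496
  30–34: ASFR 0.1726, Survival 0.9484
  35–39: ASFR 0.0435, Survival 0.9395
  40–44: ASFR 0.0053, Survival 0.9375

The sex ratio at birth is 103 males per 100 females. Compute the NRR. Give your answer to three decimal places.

Proportion female at birth = 100 / (100 + 103) = 0.49261.
Survival-weighted fertility by age (5·fₓ·Sₓ):
  20–24: 5 × 0.3689 × 0.9532 = 1.75818
  25–29: 5 × 0.3501 × 0.9496 = 1.66227
  30–34: 5 × 0.1726 × 0.9484 = 0.81847
  35–39: 5 × 0.0435 × 0.9395 = 0.20434
  40–44: 5 × 0.0053 × 0.9375 = 0.02484
Sum = 4.46810
NRR = 0.49261 × 4.46810 = 2.20103

2.201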